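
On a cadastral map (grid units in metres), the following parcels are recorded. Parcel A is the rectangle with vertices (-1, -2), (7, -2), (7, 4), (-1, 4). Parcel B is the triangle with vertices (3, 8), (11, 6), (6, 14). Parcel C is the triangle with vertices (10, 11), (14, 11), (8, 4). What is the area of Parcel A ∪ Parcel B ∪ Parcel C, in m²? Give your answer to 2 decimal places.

86.84

By inclusion–exclusion:
Individual areas: |Parcel A| = 48, |Parcel B| = 27, |Parcel C| = 14.
|Parcel A∩Parcel B| = 0.
|Parcel A∩Parcel C| = 0.
|Parcel B∩Parcel C| = 2.1625.
|Parcel A∩Parcel B∩Parcel C| = 0.
|Parcel A ∪ Parcel B ∪ Parcel C| = 89 − 2.1625 + 0 = 86.84.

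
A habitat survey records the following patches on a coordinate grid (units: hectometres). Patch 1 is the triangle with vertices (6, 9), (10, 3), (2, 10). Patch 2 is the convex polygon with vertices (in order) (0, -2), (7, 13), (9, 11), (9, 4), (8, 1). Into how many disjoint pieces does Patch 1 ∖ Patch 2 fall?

Patch 1 ∖ Patch 2 splits into 2 disjoint pieces (area 0.3145, area 2.5753).

2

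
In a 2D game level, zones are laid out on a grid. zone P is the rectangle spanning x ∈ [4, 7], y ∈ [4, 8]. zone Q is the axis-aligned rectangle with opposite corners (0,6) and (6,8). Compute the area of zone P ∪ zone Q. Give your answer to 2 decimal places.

20.00

By inclusion–exclusion:
Individual areas: |zone P| = 12, |zone Q| = 12.
|zone P∩zone Q|: x∈[4,6], y∈[6,8] → 2·2 = 4.
|zone P ∪ zone Q| = 24 − 4 = 20.00.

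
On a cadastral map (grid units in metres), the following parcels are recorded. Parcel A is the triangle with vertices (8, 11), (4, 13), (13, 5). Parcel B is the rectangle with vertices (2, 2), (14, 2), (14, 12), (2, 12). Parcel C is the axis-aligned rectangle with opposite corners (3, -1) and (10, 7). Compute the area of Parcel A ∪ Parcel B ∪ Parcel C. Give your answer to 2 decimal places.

By inclusion–exclusion:
Individual areas: |Parcel A| = 7, |Parcel B| = 120, |Parcel C| = 56.
|Parcel A∩Parcel B| = 6.5625.
|Parcel A∩Parcel C| = 0.
|Parcel B∩Parcel C|: x∈[3,10], y∈[2,7] → 7·5 = 35.
|Parcel A∩Parcel B∩Parcel C| = 0.
|Parcel A ∪ Parcel B ∪ Parcel C| = 183 − 41.5625 + 0 = 141.44.

141.44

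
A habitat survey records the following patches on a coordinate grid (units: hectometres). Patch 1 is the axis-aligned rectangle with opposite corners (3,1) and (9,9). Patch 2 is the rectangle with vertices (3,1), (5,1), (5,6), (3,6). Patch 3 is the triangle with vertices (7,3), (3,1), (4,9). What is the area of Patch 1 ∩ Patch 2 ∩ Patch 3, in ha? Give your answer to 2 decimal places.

7.44

The intersection is the polygon with vertices (5,6), (5,2), (3,1), (3.625,6).
By the shoelace formula its area is 7.44.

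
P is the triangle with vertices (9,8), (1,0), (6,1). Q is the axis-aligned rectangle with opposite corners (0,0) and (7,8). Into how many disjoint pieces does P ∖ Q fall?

1

P ∖ Q is a single connected region.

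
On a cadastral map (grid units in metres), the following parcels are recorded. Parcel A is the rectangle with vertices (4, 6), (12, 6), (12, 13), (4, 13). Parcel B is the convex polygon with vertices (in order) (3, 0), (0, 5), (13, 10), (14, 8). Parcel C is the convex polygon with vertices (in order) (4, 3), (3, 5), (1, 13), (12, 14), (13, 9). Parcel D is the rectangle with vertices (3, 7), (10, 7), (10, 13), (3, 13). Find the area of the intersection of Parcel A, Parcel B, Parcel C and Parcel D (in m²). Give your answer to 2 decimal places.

The intersection is the polygon with vertices (10,8.846), (10,7), (5.2,7).
By the shoelace formula its area is 4.43.

4.43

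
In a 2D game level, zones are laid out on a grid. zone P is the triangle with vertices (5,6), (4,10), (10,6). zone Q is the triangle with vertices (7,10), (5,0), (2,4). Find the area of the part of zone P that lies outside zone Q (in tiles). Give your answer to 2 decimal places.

|zone P| = 10, |zone P∩zone Q| = 3.5277.
|zone P ∖ zone Q| = |zone P| − |zone P∩zone Q| = 10 − 3.5277 = 6.47.

6.47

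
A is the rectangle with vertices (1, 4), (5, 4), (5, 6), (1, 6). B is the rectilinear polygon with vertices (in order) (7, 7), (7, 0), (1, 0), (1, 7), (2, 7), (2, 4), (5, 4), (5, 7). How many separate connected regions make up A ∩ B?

1

A ∩ B is a single connected region.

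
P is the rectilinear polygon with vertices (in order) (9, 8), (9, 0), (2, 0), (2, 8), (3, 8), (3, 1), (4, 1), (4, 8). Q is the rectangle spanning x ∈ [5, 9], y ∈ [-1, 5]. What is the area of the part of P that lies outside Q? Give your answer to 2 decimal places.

|P| = 49, |P∩Q| = 20.
|P ∖ Q| = |P| − |P∩Q| = 49 − 20 = 29.00.

29.00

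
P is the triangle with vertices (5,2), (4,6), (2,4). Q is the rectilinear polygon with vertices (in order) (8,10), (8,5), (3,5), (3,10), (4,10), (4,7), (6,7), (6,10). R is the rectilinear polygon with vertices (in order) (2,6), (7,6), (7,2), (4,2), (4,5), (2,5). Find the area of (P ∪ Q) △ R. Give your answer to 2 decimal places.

|P ∪ Q| = 23.375.
|(P ∪ Q) ∩ R| = 5.5417.
|(P ∪ Q) △ R| = 23.375 + 14 − 11.0833 = 26.29.

26.29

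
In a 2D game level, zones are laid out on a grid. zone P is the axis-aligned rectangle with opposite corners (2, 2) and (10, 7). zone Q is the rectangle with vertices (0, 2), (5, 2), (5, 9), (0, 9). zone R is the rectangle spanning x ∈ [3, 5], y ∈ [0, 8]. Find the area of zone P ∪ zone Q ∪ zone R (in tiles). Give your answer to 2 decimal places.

By inclusion–exclusion:
Individual areas: |zone P| = 40, |zone Q| = 35, |zone R| = 16.
|zone P∩zone Q|: x∈[2,5], y∈[2,7] → 3·5 = 15.
|zone P∩zone R|: x∈[3,5], y∈[2,7] → 2·5 = 10.
|zone Q∩zone R|: x∈[3,5], y∈[2,8] → 2·6 = 12.
|zone P∩zone Q∩zone R| = 10.
|zone P ∪ zone Q ∪ zone R| = 91 − 37 + 10 = 64.00.

64.00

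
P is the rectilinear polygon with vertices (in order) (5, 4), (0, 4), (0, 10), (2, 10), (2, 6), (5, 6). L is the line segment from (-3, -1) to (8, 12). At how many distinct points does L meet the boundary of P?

2

The segment meets the boundary at (2.923,6), (1.231,4).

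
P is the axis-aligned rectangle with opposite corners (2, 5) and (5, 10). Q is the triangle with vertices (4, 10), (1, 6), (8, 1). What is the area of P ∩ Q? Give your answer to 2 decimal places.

11.15

The intersection is the polygon with vertices (5,5), (2.4,5), (2,5.286), (2,7.333), (4,10), (5,7.75).
By the shoelace formula its area is 11.15.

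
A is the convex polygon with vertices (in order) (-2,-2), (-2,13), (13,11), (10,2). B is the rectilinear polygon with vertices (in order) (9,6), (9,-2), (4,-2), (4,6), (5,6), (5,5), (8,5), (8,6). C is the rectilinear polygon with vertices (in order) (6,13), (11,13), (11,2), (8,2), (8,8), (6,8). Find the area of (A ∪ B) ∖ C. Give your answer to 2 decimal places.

|A ∪ B| = 174.6667.
|(A ∪ B) ∩ C| = 34.5.
|(A ∪ B) ∖ C| = 174.6667 − 34.5 = 140.17.

140.17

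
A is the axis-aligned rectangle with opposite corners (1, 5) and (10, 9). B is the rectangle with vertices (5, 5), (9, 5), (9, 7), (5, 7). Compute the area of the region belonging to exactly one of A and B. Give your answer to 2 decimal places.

28.00

|A∩B|: x∈[5,9], y∈[5,7] → 4·2 = 8.
|A △ B| = |A| + |B| − 2·|A∩B| = 36 + 8 − 16 = 28.00.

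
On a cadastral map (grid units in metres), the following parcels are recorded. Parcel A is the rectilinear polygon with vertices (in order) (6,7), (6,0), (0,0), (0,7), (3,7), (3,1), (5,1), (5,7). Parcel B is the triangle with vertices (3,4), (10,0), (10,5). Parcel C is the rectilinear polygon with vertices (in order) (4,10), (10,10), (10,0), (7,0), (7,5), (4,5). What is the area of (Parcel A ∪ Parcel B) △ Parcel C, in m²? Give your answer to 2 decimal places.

63.14

|Parcel A ∪ Parcel B| = 45.7143.
|(Parcel A ∪ Parcel B) ∩ Parcel C| = 13.7857.
|(Parcel A ∪ Parcel B) △ Parcel C| = 45.7143 + 45 − 27.5714 = 63.14.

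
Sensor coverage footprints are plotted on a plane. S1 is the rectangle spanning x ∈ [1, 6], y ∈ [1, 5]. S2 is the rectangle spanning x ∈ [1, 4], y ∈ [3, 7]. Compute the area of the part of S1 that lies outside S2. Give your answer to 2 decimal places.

|S1∩S2|: x∈[1,4], y∈[3,5] → 3·2 = 6.
|S1| = 20.
|S1 ∖ S2| = |S1| − |S1∩S2| = 20 − 6 = 14.00.

14.00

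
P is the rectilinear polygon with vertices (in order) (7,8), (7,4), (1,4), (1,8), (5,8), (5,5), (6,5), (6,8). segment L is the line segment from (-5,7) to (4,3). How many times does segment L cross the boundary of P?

2

The segment meets the boundary at (1.75,4), (1,4.333).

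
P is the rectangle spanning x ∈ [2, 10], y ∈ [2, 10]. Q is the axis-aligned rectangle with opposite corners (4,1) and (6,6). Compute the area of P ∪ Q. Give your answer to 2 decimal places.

66.00

By inclusion–exclusion:
Individual areas: |P| = 64, |Q| = 10.
|P∩Q|: x∈[4,6], y∈[2,6] → 2·4 = 8.
|P ∪ Q| = 74 − 8 = 66.00.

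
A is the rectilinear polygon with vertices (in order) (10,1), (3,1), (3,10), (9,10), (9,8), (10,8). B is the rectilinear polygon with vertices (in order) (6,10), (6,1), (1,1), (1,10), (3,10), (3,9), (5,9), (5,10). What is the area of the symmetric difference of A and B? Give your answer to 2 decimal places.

54.00

|A| = 61, |B| = 43, |A∩B| = 25.
|A △ B| = |A| + |B| − 2·|A∩B| = 61 + 43 − 50 = 54.00.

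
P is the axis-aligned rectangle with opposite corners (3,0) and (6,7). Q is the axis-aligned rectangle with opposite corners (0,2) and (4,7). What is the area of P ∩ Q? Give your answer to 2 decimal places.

|P∩Q|: x∈[3,4], y∈[2,7] → 1·5 = 5.

5.00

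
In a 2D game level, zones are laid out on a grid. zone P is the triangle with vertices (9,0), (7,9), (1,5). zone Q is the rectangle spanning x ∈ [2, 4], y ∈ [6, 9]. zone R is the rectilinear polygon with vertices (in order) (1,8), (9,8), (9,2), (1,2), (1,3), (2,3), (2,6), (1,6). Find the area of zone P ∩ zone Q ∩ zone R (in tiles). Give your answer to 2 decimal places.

0.75

The intersection is the polygon with vertices (4,6), (2.5,6), (4,7).
By the shoelace formula its area is 0.75.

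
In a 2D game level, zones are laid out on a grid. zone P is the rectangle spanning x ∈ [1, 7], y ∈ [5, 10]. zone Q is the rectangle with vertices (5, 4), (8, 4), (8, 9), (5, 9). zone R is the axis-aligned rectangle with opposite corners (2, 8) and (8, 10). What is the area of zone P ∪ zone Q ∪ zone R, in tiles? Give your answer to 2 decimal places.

38.00

By inclusion–exclusion:
Individual areas: |zone P| = 30, |zone Q| = 15, |zone R| = 12.
|zone P∩zone Q|: x∈[5,7], y∈[5,9] → 2·4 = 8.
|zone P∩zone R|: x∈[2,7], y∈[8,10] → 5·2 = 10.
|zone Q∩zone R|: x∈[5,8], y∈[8,9] → 3·1 = 3.
|zone P∩zone Q∩zone R| = 2.
|zone P ∪ zone Q ∪ zone R| = 57 − 21 + 2 = 38.00.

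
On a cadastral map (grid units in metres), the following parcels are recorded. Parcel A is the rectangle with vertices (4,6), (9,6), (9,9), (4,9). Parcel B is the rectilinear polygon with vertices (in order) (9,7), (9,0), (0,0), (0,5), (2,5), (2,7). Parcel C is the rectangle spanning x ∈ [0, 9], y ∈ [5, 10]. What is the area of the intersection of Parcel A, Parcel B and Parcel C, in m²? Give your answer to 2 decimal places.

The intersection is the polygon with vertices (4,6), (4,7), (9,7), (9,6).
By the shoelace formula its area is 5.00.

5.00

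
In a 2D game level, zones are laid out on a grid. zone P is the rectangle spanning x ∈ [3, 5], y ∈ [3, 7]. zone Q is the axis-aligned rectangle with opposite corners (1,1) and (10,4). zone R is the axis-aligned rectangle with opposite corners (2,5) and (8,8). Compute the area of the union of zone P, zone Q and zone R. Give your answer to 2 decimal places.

By inclusion–exclusion:
Individual areas: |zone P| = 8, |zone Q| = 27, |zone R| = 18.
|zone P∩zone Q|: x∈[3,5], y∈[3,4] → 2·1 = 2.
|zone P∩zone R|: x∈[3,5], y∈[5,7] → 2·2 = 4.
|zone Q∩zone R| = 0 (no overlap).
|zone P∩zone Q∩zone R| = 0.
|zone P ∪ zone Q ∪ zone R| = 53 − 6 + 0 = 47.00.

47.00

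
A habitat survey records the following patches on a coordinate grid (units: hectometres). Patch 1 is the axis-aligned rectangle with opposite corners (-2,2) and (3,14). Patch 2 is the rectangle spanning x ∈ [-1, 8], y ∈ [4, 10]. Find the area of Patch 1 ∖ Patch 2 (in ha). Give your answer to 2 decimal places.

|Patch 1∩Patch 2|: x∈[-1,3], y∈[4,10] → 4·6 = 24.
|Patch 1| = 60.
|Patch 1 ∖ Patch 2| = |Patch 1| − |Patch 1∩Patch 2| = 60 − 24 = 36.00.

36.00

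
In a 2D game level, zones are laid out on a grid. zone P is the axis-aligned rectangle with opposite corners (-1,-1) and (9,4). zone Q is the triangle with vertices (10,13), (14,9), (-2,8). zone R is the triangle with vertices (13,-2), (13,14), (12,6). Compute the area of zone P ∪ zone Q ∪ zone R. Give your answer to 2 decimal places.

By inclusion–exclusion:
Individual areas: |zone P| = 50, |zone Q| = 34, |zone R| = 8.
|zone P∩zone Q| = 0.
|zone P∩zone R| = 0.
|zone Q∩zone R| = 0.7255.
|zone P∩zone Q∩zone R| = 0.
|zone P ∪ zone Q ∪ zone R| = 92 − 0.7255 + 0 = 91.27.

91.27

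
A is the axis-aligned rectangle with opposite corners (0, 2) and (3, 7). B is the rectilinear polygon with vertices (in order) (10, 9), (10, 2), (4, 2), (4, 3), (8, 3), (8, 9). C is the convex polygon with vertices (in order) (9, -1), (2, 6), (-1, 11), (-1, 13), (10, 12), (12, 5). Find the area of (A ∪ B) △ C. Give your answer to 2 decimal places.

101.90

|A ∪ B| = 33.
|(A ∪ B) ∩ C| = 18.3.
|(A ∪ B) △ C| = 33 + 105.5 − 36.6 = 101.90.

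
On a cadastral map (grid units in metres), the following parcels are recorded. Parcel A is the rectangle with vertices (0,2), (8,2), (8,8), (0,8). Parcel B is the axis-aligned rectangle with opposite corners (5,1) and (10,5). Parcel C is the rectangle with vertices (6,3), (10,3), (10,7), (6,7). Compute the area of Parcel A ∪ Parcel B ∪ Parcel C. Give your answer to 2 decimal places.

By inclusion–exclusion:
Individual areas: |Parcel A| = 48, |Parcel B| = 20, |Parcel C| = 16.
|Parcel A∩Parcel B|: x∈[5,8], y∈[2,5] → 3·3 = 9.
|Parcel A∩Parcel C|: x∈[6,8], y∈[3,7] → 2·4 = 8.
|Parcel B∩Parcel C|: x∈[6,10], y∈[3,5] → 4·2 = 8.
|Parcel A∩Parcel B∩Parcel C| = 4.
|Parcel A ∪ Parcel B ∪ Parcel C| = 84 − 25 + 4 = 63.00.

63.00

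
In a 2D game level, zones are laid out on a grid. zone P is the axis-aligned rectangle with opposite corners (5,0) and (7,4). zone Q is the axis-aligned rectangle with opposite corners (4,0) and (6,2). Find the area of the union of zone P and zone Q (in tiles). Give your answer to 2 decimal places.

By inclusion–exclusion:
Individual areas: |zone P| = 8, |zone Q| = 4.
|zone P∩zone Q|: x∈[5,6], y∈[0,2] → 1·2 = 2.
|zone P ∪ zone Q| = 12 − 2 = 10.00.

10.00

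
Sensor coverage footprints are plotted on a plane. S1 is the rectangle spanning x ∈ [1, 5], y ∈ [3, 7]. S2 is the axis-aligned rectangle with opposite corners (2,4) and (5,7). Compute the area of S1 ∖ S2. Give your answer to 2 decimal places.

|S1∩S2|: x∈[2,5], y∈[4,7] → 3·3 = 9.
|S1| = 16.
|S1 ∖ S2| = |S1| − |S1∩S2| = 16 − 9 = 7.00.

7.00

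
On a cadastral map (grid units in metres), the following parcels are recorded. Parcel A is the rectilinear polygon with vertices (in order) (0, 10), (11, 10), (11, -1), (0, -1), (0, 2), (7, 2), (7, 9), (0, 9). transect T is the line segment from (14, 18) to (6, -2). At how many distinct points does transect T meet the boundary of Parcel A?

The segment meets the boundary at (6.4,-1), (10.8,10).

2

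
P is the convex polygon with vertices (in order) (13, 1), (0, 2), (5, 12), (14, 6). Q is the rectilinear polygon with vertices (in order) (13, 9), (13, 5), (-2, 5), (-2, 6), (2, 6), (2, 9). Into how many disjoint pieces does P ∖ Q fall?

2

P ∖ Q splits into 2 disjoint pieces (area 46.0833, area 9).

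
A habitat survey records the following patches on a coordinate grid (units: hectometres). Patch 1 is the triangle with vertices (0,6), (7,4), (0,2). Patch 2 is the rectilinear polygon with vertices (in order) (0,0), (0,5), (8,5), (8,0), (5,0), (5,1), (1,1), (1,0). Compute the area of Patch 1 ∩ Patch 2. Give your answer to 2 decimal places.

12.25

The intersection is the polygon with vertices (7,4), (0,2), (0,5), (3.5,5).
By the shoelace formula its area is 12.25.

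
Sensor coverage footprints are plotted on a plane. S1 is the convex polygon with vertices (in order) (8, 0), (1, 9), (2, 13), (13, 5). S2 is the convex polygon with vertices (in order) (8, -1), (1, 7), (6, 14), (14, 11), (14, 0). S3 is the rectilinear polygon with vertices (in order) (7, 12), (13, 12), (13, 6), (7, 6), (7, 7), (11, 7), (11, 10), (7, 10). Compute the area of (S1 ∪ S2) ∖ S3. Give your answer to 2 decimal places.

118.55

|S1 ∪ S2| = 142.0288.
|(S1 ∪ S2) ∩ S3| = 23.4792.
|(S1 ∪ S2) ∖ S3| = 142.0288 − 23.4792 = 118.55.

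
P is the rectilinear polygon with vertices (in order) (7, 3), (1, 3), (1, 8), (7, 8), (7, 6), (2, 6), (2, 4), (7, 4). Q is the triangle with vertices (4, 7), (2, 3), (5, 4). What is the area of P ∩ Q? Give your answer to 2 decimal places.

1.67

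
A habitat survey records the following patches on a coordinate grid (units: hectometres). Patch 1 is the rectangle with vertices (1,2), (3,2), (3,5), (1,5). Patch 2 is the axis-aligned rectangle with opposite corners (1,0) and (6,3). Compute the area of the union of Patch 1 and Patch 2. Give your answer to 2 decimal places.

By inclusion–exclusion:
Individual areas: |Patch 1| = 6, |Patch 2| = 15.
|Patch 1∩Patch 2|: x∈[1,3], y∈[2,3] → 2·1 = 2.
|Patch 1 ∪ Patch 2| = 21 − 2 = 19.00.

19.00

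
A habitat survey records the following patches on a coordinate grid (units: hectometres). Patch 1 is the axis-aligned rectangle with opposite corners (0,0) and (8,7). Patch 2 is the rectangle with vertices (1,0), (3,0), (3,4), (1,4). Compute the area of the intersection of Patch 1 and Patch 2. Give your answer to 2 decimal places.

|Patch 1∩Patch 2|: x∈[1,3], y∈[0,4] → 2·4 = 8.

8.00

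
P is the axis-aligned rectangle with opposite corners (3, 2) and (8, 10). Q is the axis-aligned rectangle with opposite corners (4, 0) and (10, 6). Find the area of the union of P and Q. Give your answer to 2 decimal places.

By inclusion–exclusion:
Individual areas: |P| = 40, |Q| = 36.
|P∩Q|: x∈[4,8], y∈[2,6] → 4·4 = 16.
|P ∪ Q| = 76 − 16 = 60.00.

60.00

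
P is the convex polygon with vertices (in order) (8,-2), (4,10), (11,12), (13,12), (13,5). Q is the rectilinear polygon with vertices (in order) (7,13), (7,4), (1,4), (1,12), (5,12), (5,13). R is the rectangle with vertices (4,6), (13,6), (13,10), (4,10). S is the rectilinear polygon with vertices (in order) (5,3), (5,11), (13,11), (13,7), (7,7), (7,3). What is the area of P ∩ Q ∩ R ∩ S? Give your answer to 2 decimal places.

7.83

The intersection is the polygon with vertices (5.333,6), (5,7), (5,10), (7,10), (7,7), (7,6).
By the shoelace formula its area is 7.83.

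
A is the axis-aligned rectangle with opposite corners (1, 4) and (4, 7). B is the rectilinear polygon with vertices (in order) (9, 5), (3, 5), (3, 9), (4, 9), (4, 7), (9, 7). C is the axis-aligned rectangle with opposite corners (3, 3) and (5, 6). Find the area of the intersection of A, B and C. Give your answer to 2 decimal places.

1.00

The intersection is the polygon with vertices (3,5), (3,6), (4,6), (4,5).
By the shoelace formula its area is 1.00.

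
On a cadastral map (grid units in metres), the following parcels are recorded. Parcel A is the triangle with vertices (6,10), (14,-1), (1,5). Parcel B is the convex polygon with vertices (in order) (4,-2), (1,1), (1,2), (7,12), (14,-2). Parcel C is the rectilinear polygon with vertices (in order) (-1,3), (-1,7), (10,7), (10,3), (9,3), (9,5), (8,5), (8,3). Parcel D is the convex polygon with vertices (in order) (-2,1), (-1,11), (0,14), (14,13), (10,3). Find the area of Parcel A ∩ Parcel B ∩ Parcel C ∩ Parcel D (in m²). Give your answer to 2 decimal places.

22.01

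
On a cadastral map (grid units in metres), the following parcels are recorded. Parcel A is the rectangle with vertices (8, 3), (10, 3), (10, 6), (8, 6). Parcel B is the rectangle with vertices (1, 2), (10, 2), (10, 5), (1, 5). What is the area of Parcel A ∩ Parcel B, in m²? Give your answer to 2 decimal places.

|Parcel A∩Parcel B|: x∈[8,10], y∈[3,5] → 2·2 = 4.

4.00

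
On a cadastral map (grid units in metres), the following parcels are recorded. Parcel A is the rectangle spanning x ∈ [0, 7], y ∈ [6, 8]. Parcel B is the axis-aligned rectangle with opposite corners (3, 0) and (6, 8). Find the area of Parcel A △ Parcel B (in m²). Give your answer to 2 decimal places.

26.00

|Parcel A∩Parcel B|: x∈[3,6], y∈[6,8] → 3·2 = 6.
|Parcel A △ Parcel B| = |Parcel A| + |Parcel B| − 2·|Parcel A∩Parcel B| = 14 + 24 − 12 = 26.00.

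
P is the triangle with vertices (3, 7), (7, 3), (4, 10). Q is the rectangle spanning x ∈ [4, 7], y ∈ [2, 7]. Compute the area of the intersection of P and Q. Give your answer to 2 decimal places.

4.07

The intersection is the polygon with vertices (4,6), (4,7), (5.286,7), (7,3).
By the shoelace formula its area is 4.07.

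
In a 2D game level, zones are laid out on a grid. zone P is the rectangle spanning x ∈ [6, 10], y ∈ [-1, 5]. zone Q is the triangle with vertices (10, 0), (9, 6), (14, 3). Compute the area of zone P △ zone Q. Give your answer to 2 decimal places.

33.33

|zone P| = 24, |zone Q| = 13.5, |zone P∩zone Q| = 2.0833.
|zone P △ zone Q| = |zone P| + |zone Q| − 2·|zone P∩zone Q| = 24 + 13.5 − 4.1667 = 33.33.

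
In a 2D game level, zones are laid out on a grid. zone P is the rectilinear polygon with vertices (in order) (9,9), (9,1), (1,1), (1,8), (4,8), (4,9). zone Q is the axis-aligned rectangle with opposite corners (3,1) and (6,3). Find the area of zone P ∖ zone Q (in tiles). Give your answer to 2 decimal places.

55.00

|zone P| = 61, |zone P∩zone Q| = 6.
|zone P ∖ zone Q| = |zone P| − |zone P∩zone Q| = 61 − 6 = 55.00.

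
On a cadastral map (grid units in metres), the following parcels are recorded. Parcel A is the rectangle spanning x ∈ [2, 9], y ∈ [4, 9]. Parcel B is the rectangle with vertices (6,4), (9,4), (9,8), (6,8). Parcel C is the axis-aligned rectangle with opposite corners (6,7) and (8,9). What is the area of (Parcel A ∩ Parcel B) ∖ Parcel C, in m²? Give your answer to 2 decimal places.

|Parcel A ∩ Parcel B| = 12.
|(Parcel A ∩ Parcel B) ∩ Parcel C| = 2.
|(Parcel A ∩ Parcel B) ∖ Parcel C| = 12 − 2 = 10.00.

10.00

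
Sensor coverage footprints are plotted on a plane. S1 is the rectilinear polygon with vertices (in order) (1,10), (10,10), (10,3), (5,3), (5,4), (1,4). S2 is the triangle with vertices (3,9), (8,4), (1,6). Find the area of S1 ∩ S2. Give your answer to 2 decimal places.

12.50

The intersection is the polygon with vertices (8,4), (1,6), (3,9).
By the shoelace formula its area is 12.50.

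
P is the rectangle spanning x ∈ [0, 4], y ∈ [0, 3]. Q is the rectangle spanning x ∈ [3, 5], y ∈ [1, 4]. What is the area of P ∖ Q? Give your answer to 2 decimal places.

|P∩Q|: x∈[3,4], y∈[1,3] → 1·2 = 2.
|P| = 12.
|P ∖ Q| = |P| − |P∩Q| = 12 − 2 = 10.00.

10.00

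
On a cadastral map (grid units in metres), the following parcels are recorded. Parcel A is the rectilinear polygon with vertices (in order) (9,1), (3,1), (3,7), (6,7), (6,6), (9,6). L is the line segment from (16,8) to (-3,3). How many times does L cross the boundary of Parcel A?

2

The segment meets the boundary at (3,4.579), (8.4,6).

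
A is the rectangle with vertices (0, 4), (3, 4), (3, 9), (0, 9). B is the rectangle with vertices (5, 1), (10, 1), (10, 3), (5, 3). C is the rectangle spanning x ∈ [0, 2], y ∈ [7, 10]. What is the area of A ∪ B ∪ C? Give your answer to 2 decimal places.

By inclusion–exclusion:
Individual areas: |A| = 15, |B| = 10, |C| = 6.
|A∩B| = 0 (no overlap).
|A∩C|: x∈[0,2], y∈[7,9] → 2·2 = 4.
|B∩C| = 0 (no overlap).
|A∩B∩C| = 0.
|A ∪ B ∪ C| = 31 − 4 + 0 = 27.00.

27.00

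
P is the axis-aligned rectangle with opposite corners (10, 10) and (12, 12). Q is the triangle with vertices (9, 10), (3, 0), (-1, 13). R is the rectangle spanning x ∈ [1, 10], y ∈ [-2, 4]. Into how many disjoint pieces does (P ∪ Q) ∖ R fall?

2

(P ∪ Q) ∖ R splits into 2 disjoint pieces (area 4, area 51.7385).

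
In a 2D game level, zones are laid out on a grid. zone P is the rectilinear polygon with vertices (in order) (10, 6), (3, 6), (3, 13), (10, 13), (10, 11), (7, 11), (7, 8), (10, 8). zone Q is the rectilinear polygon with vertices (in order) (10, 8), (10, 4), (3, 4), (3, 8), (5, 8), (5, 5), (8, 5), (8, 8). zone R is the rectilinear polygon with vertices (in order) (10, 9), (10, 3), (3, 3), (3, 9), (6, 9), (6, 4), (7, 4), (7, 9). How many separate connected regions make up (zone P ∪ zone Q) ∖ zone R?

(zone P ∪ zone Q) ∖ zone R splits into 2 disjoint pieces (area 25, area 1).

2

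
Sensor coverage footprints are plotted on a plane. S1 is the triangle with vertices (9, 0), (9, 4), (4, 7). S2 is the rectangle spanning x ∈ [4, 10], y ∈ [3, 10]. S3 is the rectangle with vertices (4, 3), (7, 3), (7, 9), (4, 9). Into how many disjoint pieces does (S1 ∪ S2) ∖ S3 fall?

1

(S1 ∪ S2) ∖ S3 is a single connected region.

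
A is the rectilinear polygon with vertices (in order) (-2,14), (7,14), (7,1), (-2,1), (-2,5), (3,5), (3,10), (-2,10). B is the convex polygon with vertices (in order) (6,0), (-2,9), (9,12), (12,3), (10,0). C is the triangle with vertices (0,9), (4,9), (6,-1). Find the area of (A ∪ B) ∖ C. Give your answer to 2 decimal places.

|A ∪ B| = 152.4545.
|(A ∪ B) ∩ C| = 19.3735.
|(A ∪ B) ∖ C| = 152.4545 − 19.3735 = 133.08.

133.08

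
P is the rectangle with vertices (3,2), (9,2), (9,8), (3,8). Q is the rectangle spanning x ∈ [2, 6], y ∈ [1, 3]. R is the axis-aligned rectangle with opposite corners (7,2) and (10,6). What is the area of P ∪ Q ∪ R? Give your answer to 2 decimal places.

45.00

By inclusion–exclusion:
Individual areas: |P| = 36, |Q| = 8, |R| = 12.
|P∩Q|: x∈[3,6], y∈[2,3] → 3·1 = 3.
|P∩R|: x∈[7,9], y∈[2,6] → 2·4 = 8.
|Q∩R| = 0 (no overlap).
|P∩Q∩R| = 0.
|P ∪ Q ∪ R| = 56 − 11 + 0 = 45.00.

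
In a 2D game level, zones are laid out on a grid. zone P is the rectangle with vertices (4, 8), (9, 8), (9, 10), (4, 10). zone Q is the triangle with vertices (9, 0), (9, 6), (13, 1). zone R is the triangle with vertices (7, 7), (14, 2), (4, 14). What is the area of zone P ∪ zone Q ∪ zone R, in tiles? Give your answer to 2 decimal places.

34.78

By inclusion–exclusion:
Individual areas: |zone P| = 10, |zone Q| = 12, |zone R| = 17.
|zone P∩zone Q| = 0.
|zone P∩zone R| = 4.0476.
|zone Q∩zone R| = 0.1714.
|zone P∩zone Q∩zone R| = 0.
|zone P ∪ zone Q ∪ zone R| = 39 − 4.219 + 0 = 34.78.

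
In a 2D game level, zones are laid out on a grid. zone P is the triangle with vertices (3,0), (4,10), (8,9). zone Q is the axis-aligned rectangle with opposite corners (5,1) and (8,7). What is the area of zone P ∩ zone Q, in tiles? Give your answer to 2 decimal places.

3.21

The intersection is the polygon with vertices (5,3.6), (5,7), (6.889,7).
By the shoelace formula its area is 3.21.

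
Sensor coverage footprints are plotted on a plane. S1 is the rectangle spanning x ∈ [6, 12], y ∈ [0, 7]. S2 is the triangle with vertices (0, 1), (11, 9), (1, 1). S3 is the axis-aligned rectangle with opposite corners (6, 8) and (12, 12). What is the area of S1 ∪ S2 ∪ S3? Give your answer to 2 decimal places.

69.28

By inclusion–exclusion:
Individual areas: |S1| = 42, |S2| = 4, |S3| = 24.
|S1∩S2| = 0.6591.
|S1∩S3| = 0 (no overlap).
|S2∩S3| = 0.0625.
|S1∩S2∩S3| = 0.
|S1 ∪ S2 ∪ S3| = 70 − 0.7216 + 0 = 69.28.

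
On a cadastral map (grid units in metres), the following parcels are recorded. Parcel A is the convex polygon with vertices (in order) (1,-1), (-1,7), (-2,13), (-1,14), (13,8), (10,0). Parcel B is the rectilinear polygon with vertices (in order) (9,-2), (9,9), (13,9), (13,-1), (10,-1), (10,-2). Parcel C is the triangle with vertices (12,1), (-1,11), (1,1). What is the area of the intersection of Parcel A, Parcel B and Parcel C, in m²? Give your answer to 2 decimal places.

The intersection is the polygon with vertices (10.375,1), (9,1), (9,3.308), (10.739,1.97).
By the shoelace formula its area is 2.67.

2.67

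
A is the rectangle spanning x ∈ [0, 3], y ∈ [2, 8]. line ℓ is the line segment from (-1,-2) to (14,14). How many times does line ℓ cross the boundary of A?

The segment meets the boundary at (3,2.267), (2.75,2).

2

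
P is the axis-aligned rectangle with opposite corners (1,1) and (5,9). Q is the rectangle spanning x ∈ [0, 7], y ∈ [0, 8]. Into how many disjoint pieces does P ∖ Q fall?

P ∖ Q is a single connected region.

1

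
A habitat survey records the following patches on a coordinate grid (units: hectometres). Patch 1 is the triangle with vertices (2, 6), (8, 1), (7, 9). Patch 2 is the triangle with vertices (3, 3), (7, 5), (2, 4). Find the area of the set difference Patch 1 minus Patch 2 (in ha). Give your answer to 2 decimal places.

20.41

|Patch 1| = 21.5, |Patch 1∩Patch 2| = 1.0917.
|Patch 1 ∖ Patch 2| = |Patch 1| − |Patch 1∩Patch 2| = 21.5 − 1.0917 = 20.41.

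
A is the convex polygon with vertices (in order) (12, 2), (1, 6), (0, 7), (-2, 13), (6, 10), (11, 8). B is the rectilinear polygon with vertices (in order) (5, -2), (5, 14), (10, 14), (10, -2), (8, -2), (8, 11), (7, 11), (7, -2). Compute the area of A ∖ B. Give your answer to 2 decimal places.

|A| = 71.5, |A∩B| = 23.042.
|A ∖ B| = |A| − |A∩B| = 71.5 − 23.042 = 48.46.

48.46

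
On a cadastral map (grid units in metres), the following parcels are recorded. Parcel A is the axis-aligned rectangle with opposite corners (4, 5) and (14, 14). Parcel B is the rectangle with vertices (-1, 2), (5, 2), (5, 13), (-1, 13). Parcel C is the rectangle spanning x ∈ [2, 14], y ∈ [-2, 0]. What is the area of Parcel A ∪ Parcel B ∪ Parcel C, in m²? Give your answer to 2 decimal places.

172.00

By inclusion–exclusion:
Individual areas: |Parcel A| = 90, |Parcel B| = 66, |Parcel C| = 24.
|Parcel A∩Parcel B|: x∈[4,5], y∈[5,13] → 1·8 = 8.
|Parcel A∩Parcel C| = 0 (no overlap).
|Parcel B∩Parcel C| = 0 (no overlap).
|Parcel A∩Parcel B∩Parcel C| = 0.
|Parcel A ∪ Parcel B ∪ Parcel C| = 180 − 8 + 0 = 172.00.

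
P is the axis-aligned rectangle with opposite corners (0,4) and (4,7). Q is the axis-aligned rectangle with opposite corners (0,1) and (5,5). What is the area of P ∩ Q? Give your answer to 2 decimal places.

4.00

|P∩Q|: x∈[0,4], y∈[4,5] → 4·1 = 4.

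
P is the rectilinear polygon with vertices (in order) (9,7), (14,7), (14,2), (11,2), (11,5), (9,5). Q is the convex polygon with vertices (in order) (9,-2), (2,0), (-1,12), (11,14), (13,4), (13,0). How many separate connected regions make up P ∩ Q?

P ∩ Q is a single connected region.

1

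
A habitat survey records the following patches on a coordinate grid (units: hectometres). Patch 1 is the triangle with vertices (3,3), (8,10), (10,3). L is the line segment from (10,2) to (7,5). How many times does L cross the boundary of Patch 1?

1

The segment meets the boundary at (9,3).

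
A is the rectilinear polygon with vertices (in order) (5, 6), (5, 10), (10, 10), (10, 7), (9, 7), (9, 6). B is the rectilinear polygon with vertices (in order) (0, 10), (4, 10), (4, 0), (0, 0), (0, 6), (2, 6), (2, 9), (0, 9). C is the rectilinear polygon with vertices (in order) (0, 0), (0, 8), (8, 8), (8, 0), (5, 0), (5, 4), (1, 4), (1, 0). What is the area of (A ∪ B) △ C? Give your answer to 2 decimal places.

|A ∪ B| = 53.
|(A ∪ B) ∩ C| = 22.
|(A ∪ B) △ C| = 53 + 48 − 44 = 57.00.

57.00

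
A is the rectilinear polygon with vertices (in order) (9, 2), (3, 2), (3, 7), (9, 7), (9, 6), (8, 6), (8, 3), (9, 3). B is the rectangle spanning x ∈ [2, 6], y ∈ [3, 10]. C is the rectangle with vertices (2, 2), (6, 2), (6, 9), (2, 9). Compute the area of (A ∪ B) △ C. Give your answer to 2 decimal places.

17.00

|A ∪ B| = 43.
|(A ∪ B) ∩ C| = 27.
|(A ∪ B) △ C| = 43 + 28 − 54 = 17.00.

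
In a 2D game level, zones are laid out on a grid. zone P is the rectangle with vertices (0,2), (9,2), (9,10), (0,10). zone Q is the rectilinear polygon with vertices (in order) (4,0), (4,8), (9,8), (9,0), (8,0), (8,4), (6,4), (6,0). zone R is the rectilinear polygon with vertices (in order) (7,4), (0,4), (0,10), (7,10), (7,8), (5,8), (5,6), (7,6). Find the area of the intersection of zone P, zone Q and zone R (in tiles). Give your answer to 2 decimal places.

8.00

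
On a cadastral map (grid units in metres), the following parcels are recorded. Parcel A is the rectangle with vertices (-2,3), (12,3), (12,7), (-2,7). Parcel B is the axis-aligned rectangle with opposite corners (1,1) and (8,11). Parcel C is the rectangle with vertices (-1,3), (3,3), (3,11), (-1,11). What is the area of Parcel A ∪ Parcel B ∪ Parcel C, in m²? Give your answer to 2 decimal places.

106.00

By inclusion–exclusion:
Individual areas: |Parcel A| = 56, |Parcel B| = 70, |Parcel C| = 32.
|Parcel A∩Parcel B|: x∈[1,8], y∈[3,7] → 7·4 = 28.
|Parcel A∩Parcel C|: x∈[-1,3], y∈[3,7] → 4·4 = 16.
|Parcel B∩Parcel C|: x∈[1,3], y∈[3,11] → 2·8 = 16.
|Parcel A∩Parcel B∩Parcel C| = 8.
|Parcel A ∪ Parcel B ∪ Parcel C| = 158 − 60 + 8 = 106.00.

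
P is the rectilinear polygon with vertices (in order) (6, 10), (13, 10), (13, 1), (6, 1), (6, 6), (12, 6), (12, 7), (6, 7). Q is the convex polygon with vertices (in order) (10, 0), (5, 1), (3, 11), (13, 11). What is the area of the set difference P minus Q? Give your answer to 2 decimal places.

|P| = 57, |P∩Q| = 43.7273.
|P ∖ Q| = |P| − |P∩Q| = 57 − 43.7273 = 13.27.

13.27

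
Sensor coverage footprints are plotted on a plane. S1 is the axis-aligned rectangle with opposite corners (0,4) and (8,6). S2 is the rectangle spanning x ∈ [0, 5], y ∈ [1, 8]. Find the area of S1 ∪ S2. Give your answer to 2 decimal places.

41.00

By inclusion–exclusion:
Individual areas: |S1| = 16, |S2| = 35.
|S1∩S2|: x∈[0,5], y∈[4,6] → 5·2 = 10.
|S1 ∪ S2| = 51 − 10 = 41.00.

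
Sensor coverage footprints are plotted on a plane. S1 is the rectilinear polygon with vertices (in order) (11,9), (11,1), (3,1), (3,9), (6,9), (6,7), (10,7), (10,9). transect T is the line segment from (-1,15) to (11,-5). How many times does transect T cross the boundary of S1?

2

The segment meets the boundary at (7.4,1), (3,8.333).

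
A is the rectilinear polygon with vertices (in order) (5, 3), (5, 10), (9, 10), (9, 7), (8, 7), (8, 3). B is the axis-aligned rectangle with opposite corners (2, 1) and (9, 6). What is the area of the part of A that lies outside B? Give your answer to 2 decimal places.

15.00

|A| = 24, |A∩B| = 9.
|A ∖ B| = |A| − |A∩B| = 24 − 9 = 15.00.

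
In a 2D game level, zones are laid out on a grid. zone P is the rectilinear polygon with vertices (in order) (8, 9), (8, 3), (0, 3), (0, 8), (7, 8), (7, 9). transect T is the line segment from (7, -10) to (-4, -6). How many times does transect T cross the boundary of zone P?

The segment lies entirely outside zone P and never meets its boundary.

0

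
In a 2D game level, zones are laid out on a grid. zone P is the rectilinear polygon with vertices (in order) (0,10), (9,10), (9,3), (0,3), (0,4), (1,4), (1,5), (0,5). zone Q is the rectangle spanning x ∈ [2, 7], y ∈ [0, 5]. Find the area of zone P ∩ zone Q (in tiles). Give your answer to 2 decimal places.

The intersection is the polygon with vertices (2,3), (2,5), (7,5), (7,3).
By the shoelace formula its area is 10.00.

10.00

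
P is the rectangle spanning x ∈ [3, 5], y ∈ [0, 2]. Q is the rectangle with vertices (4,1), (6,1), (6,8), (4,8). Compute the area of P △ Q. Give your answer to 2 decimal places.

16.00

|P∩Q|: x∈[4,5], y∈[1,2] → 1·1 = 1.
|P △ Q| = |P| + |Q| − 2·|P∩Q| = 4 + 14 − 2 = 16.00.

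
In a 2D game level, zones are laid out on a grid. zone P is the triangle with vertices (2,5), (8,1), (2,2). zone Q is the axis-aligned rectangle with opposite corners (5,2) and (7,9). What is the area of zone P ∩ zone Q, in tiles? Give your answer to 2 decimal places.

0.75

The intersection is the polygon with vertices (6.5,2), (5,2), (5,3).
By the shoelace formula its area is 0.75.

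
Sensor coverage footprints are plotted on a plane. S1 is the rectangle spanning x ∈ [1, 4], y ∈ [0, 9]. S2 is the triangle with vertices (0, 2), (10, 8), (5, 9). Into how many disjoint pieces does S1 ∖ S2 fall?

2

S1 ∖ S2 splits into 2 disjoint pieces (area 10.5, area 10.5).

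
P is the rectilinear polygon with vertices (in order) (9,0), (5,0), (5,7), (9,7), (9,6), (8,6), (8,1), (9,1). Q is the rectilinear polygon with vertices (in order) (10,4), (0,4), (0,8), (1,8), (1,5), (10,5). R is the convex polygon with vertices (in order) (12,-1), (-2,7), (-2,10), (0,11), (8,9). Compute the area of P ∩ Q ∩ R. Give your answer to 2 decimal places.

3.00

The intersection is the polygon with vertices (8,5), (8,4), (5,4), (5,5).
By the shoelace formula its area is 3.00.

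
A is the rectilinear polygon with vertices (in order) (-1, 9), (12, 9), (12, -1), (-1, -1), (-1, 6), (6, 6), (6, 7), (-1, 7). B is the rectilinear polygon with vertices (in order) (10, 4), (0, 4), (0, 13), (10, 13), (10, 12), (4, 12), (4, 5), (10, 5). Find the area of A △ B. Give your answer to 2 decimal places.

127.00

|A| = 123, |B| = 48, |A∩B| = 22.
|A △ B| = |A| + |B| − 2·|A∩B| = 123 + 48 − 44 = 127.00.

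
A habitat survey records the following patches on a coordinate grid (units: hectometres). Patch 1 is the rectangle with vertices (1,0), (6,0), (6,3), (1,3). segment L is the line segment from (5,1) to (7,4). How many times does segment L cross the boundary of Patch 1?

The segment meets the boundary at (6,2.5).

1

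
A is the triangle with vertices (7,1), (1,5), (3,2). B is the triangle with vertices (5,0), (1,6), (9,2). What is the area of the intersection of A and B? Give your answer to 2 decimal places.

The intersection is the polygon with vertices (7,1), (3.8,1.8), (2.2,4.2).
By the shoelace formula its area is 3.20.

3.20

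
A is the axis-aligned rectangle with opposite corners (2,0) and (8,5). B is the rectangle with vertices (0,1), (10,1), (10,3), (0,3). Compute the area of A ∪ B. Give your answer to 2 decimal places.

38.00

By inclusion–exclusion:
Individual areas: |A| = 30, |B| = 20.
|A∩B|: x∈[2,8], y∈[1,3] → 6·2 = 12.
|A ∪ B| = 50 − 12 = 38.00.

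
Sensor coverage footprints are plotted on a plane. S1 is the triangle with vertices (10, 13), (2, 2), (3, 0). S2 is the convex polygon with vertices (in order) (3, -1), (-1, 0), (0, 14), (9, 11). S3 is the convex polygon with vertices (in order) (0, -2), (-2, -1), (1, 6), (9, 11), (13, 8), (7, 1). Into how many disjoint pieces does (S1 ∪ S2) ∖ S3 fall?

(S1 ∪ S2) ∖ S3 splits into 2 disjoint pieces (area 44.5936, area 0.0861).

2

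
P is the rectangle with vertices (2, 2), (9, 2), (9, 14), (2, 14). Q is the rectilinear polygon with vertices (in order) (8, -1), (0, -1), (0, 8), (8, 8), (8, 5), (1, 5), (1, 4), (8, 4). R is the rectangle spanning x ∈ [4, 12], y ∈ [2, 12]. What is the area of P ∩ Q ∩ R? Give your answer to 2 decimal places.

20.00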